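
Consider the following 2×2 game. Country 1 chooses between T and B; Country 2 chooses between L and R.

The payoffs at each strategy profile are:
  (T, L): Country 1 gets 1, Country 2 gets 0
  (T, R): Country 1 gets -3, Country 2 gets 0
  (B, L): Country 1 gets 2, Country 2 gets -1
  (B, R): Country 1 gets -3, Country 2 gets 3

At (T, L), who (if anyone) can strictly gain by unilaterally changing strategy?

Country 1 at (T, L) earns 1; deviating to B yields 2 — a strict improvement.
Country 2 earns 0; deviating to R yields 0 — not better.
Only Country 1 has a strictly profitable deviation.

Country 1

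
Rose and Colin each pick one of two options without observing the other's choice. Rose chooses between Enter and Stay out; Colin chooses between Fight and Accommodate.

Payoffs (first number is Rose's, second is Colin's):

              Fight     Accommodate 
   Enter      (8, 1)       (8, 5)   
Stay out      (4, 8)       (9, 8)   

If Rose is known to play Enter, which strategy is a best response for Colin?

Against Enter, Colin earns 1 from Fight and 5 from Accommodate.
So Accommodate is the best response.

Accommodate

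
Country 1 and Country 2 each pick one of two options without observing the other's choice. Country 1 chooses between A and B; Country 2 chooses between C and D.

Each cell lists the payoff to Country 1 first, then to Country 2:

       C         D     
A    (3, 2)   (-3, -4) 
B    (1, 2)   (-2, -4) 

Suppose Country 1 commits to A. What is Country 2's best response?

Against A, Country 2 earns 2 from C and -4 from D.
So C is the best response.

C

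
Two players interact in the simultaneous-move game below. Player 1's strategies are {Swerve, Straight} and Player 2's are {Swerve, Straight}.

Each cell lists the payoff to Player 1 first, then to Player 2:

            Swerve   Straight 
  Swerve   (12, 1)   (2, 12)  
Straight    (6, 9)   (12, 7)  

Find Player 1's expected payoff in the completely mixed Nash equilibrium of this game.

33/4

First find y, the probability Player 2 plays Swerve, from Player 1's indifference between Swerve and Straight: 12y + 2(1−y) = 6y + 12(1−y), giving y = 5/8.
Since Player 1 is indifferent in equilibrium, Player 1's expected payoff equals the payoff from either row against (5/8, 3/8). Using Swerve: 12(5/8) + 2(3/8) = 33/4.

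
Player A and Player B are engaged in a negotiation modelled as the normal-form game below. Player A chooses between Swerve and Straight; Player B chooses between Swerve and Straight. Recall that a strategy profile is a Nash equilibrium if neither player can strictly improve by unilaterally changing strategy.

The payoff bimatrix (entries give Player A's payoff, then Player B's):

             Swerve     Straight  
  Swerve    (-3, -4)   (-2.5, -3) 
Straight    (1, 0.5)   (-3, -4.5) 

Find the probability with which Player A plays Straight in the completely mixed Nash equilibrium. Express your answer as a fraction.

1/6

Let x be the probability that Player A plays Swerve. In a completely mixed equilibrium, Player B must be indifferent between Swerve and Straight.
Player B's expected payoff from Swerve is −4x + 0.5(1−x); from Straight it is −3x − 4.5(1−x).
Setting these equal: −4.5x + 0.5 = 1.5x − 4.5, so x = 5/6.
Therefore Player A plays Straight with probability 1 − 5/6 = 1/6.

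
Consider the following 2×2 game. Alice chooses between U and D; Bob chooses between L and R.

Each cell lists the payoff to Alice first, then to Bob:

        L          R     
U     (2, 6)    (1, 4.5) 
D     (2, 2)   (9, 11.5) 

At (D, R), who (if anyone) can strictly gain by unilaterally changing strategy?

Neither

Alice at (D, R) earns 9; deviating to U yields 1 — not better.
Bob earns 11.5; deviating to L yields 2 — not better.
Neither player can strictly improve; the profile is a Nash equilibrium.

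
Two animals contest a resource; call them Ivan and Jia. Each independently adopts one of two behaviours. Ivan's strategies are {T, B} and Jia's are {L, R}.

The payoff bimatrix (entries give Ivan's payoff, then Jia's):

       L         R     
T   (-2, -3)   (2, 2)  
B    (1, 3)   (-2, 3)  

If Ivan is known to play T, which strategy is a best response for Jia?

R

Against T, Jia earns -3 from L and 2 from R.
So R is the best response.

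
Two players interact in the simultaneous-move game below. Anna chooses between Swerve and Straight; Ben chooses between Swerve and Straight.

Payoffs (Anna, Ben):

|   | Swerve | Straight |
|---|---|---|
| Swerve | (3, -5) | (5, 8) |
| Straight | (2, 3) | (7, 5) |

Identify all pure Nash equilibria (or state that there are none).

(Swerve, Swerve): Ben prefers Straight (8 > -5) — not an equilibrium.
(Swerve, Straight): Anna prefers Straight (7 > 5) — not an equilibrium.
(Straight, Swerve): Anna prefers Swerve (3 > 2); Ben prefers Straight (5 > 3) — not an equilibrium.
(Straight, Straight): Anna gets 7 ≥ 5 from Swerve, and Ben gets 5 ≥ 3 from Swerve — Nash equilibrium.

(Straight, Straight)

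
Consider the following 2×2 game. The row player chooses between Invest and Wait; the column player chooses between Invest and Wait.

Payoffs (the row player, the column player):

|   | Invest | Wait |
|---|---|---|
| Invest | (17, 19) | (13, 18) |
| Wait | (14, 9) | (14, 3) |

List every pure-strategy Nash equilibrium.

(Invest, Invest): the row player gets 17 ≥ 14 from Wait, and the column player gets 19 ≥ 18 from Wait — Nash equilibrium.
(Invest, Wait): the row player prefers Wait (14 > 13); the column player prefers Invest (19 > 18) — not an equilibrium.
(Wait, Invest): the row player prefers Invest (17 > 14) — not an equilibrium.
(Wait, Wait): the column player prefers Invest (9 > 3) — not an equilibrium.

(Invest, Invest)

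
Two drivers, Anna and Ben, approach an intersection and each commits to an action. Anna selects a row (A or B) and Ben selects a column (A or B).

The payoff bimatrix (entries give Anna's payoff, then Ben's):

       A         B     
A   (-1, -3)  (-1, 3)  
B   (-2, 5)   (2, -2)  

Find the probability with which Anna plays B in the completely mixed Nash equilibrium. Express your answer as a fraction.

6/13

Let r be the probability that Anna plays A. In a completely mixed equilibrium, Ben must be indifferent between A and B.
Ben's expected payoff from A is −3r + 5(1−r); from B it is 3r − 2(1−r).
Setting these equal: −8r + 5 = 5r − 2, so r = 7/13.
Therefore Anna plays B with probability 1 − 7/13 = 6/13.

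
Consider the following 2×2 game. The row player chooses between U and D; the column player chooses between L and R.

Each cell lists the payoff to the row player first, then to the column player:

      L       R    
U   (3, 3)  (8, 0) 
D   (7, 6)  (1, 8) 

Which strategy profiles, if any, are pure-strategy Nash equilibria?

(U, L): the row player prefers D (7 > 3) — not an equilibrium.
(U, R): the column player prefers L (3 > 0) — not an equilibrium.
(D, L): the column player prefers R (8 > 6) — not an equilibrium.
(D, R): the row player prefers U (8 > 1) — not an equilibrium.

none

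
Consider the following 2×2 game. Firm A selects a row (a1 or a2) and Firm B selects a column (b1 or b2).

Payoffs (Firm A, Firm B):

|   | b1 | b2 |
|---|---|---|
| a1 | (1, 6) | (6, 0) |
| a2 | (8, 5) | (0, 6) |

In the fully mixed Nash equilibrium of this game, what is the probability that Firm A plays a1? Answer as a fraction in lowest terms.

1/7

Let p be the probability that Firm A plays a1. In a completely mixed equilibrium, Firm B must be indifferent between b1 and b2.
Firm B's expected payoff from b1 is 6p + 5(1−p); from b2 it is 6(1−p).
Setting these equal: p + 5 = −6p + 6, so p = 1/7.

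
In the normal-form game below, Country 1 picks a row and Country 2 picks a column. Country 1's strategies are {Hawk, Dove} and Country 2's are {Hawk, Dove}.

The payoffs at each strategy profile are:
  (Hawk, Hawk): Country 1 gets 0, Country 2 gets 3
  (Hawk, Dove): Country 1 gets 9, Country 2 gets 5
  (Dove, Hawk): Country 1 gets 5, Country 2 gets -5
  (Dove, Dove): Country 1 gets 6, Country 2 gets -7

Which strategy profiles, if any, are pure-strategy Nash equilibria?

(Hawk, Hawk): Country 1 prefers Dove (5 > 0); Country 2 prefers Dove (5 > 3) — not an equilibrium.
(Hawk, Dove): Country 1 gets 9 ≥ 6 from Dove, and Country 2 gets 5 ≥ 3 from Hawk — Nash equilibrium.
(Dove, Hawk): Country 1 gets 5 ≥ 0 from Hawk, and Country 2 gets -5 ≥ -7 from Dove — Nash equilibrium.
(Dove, Dove): Country 1 prefers Hawk (9 > 6); Country 2 prefers Hawk (-5 > -7) — not an equilibrium.

(Hawk, Dove) and (Dove, Hawk)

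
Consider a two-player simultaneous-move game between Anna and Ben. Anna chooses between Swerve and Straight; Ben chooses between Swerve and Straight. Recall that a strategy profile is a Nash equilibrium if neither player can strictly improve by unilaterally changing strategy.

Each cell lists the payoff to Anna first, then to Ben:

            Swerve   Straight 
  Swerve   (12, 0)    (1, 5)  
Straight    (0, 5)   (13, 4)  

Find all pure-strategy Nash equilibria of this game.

(Swerve, Swerve): Ben prefers Straight (5 > 0) — not an equilibrium.
(Swerve, Straight): Anna prefers Straight (13 > 1) — not an equilibrium.
(Straight, Swerve): Anna prefers Swerve (12 > 0) — not an equilibrium.
(Straight, Straight): Ben prefers Swerve (5 > 4) — not an equilibrium.

none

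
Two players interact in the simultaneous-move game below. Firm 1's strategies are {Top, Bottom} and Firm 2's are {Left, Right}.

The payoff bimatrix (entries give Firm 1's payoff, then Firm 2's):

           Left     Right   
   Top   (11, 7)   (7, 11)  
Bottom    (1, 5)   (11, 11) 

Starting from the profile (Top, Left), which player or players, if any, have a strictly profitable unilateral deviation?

Firm 2

Firm 1 at (Top, Left) earns 11; deviating to Bottom yields 1 — not better.
Firm 2 earns 7; deviating to Right yields 11 — a strict improvement.
Only Firm 2 has a strictly profitable deviation.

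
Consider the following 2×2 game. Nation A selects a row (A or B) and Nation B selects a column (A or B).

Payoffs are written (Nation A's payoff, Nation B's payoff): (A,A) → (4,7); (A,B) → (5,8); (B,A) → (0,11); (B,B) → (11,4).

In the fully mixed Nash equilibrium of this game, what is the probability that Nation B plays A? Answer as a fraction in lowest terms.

Let c be the probability that Nation B plays A. In a completely mixed equilibrium, Nation A must be indifferent between A and B.
Nation A's expected payoff from A is 4c + 5(1−c); from B it is 11(1−c).
Setting these equal: −c + 5 = −11c + 11, so c = 3/5.

3/5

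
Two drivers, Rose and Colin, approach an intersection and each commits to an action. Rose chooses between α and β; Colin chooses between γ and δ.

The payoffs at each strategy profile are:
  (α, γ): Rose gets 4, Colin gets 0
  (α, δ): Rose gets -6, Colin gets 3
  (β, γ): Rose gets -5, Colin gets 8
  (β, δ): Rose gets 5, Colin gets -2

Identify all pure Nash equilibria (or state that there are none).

(α, γ): Colin prefers δ (3 > 0) — not an equilibrium.
(α, δ): Rose prefers β (5 > -6) — not an equilibrium.
(β, γ): Rose prefers α (4 > -5) — not an equilibrium.
(β, δ): Colin prefers γ (8 > -2) — not an equilibrium.

none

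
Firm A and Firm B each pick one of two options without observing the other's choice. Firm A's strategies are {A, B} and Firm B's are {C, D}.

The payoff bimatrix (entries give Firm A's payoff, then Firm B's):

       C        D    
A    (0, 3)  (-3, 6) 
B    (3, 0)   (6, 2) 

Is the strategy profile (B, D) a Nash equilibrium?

At (B, D), Firm A earns 6; switching to A would give -3, so Firm A has no profitable deviation.
Firm B earns 2; switching to C would give 0, so Firm B has no profitable deviation.
Neither player can gain by a unilateral deviation, so this profile is a Nash equilibrium.

Yes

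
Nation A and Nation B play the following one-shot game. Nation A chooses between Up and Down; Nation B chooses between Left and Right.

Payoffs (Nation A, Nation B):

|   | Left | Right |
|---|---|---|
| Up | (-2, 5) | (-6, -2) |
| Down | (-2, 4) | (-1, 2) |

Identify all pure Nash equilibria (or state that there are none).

(Up, Left): Nation A gets -2 ≥ -2 from Down, and Nation B gets 5 ≥ -2 from Right — Nash equilibrium.
(Up, Right): Nation A prefers Down (-1 > -6); Nation B prefers Left (5 > -2) — not an equilibrium.
(Down, Left): Nation A gets -2 ≥ -2 from Up, and Nation B gets 4 ≥ 2 from Right — Nash equilibrium.
(Down, Right): Nation B prefers Left (4 > 2) — not an equilibrium.

(Up, Left) and (Down, Left)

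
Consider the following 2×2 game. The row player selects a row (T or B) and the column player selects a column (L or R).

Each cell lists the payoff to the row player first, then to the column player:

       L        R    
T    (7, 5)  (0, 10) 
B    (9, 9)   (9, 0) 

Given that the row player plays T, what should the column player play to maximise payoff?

R

Against T, the column player earns 5 from L and 10 from R.
So R is the best response.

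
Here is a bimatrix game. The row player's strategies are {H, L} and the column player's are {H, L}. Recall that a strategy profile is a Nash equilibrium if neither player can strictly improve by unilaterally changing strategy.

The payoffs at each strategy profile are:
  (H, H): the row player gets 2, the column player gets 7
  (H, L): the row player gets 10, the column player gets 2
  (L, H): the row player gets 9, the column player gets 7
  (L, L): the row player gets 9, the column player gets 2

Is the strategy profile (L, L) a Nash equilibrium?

No

At (L, L), the row player earns 9; switching to H would give 10, so the row player would deviate.
The column player earns 2; switching to H would give 7, so the column player would deviate.
Since at least one player can profitably deviate, this is not a Nash equilibrium.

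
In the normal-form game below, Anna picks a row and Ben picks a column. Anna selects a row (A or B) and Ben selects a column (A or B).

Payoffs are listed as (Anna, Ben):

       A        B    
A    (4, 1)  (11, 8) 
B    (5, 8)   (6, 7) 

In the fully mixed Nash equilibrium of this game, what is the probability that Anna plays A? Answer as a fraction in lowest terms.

Let r be the probability that Anna plays A. In a completely mixed equilibrium, Ben must be indifferent between A and B.
Ben's expected payoff from A is r + 8(1−r); from B it is 8r + 7(1−r).
Setting these equal: −7r + 8 = r + 7, so r = 1/8.

1/8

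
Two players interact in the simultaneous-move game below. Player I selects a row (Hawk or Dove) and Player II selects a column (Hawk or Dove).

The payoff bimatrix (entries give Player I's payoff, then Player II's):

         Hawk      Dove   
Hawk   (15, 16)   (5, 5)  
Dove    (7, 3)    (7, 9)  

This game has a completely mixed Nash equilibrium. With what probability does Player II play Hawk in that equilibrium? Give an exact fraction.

1/5

Let y be the probability that Player II plays Hawk. In a completely mixed equilibrium, Player I must be indifferent between Hawk and Dove.
Player I's expected payoff from Hawk is 15y + 5(1−y); from Dove it is 7y + 7(1−y).
Setting these equal: 10y + 5 = 7, so y = 1/5.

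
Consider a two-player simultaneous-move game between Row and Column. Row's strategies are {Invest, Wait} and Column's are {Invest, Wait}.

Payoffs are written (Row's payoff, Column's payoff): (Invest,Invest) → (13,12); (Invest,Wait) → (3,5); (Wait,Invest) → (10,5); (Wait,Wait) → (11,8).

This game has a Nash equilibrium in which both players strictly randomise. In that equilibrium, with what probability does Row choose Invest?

3/10

Let p be the probability that Row plays Invest. In a completely mixed equilibrium, Column must be indifferent between Invest and Wait.
Column's expected payoff from Invest is 12p + 5(1−p); from Wait it is 5p + 8(1−p).
Setting these equal: 7p + 5 = −3p + 8, so p = 3/10.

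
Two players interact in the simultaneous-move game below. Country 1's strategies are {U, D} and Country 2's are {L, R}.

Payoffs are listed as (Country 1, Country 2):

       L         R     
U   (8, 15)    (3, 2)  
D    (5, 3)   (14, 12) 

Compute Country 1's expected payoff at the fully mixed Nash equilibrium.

First find q, the probability Country 2 plays L, from Country 1's indifference between U and D: 8q + 3(1−q) = 5q + 14(1−q), giving q = 11/14.
Since Country 1 is indifferent in equilibrium, Country 1's expected payoff equals the payoff from either row against (11/14, 3/14). Using U: 8(11/14) + 3(3/14) = 97/14.

97/14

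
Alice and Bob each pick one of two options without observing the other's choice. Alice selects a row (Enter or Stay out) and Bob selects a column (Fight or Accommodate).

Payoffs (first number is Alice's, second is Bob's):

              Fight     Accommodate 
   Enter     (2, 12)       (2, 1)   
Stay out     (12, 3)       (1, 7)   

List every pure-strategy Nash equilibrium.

none

(Enter, Fight): Alice prefers Stay out (12 > 2) — not an equilibrium.
(Enter, Accommodate): Bob prefers Fight (12 > 1) — not an equilibrium.
(Stay out, Fight): Bob prefers Accommodate (7 > 3) — not an equilibrium.
(Stay out, Accommodate): Alice prefers Enter (2 > 1) — not an equilibrium.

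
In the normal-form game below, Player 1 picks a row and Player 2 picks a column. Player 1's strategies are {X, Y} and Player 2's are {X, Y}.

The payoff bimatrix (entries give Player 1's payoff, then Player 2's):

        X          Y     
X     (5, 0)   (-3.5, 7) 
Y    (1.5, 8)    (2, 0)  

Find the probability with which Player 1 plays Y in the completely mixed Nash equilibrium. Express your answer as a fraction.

7/15

Let r be the probability that Player 1 plays X. In a completely mixed equilibrium, Player 2 must be indifferent between X and Y.
Player 2's expected payoff from X is 8(1−r); from Y it is 7r.
Setting these equal: −8r + 8 = 7r, so r = 8/15.
Therefore Player 1 plays Y with probability 1 − 8/15 = 7/15.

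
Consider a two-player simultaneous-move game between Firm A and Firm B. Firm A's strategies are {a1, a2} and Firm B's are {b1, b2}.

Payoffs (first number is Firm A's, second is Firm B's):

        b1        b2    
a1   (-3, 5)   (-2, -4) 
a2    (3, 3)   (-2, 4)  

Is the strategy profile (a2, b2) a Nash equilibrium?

At (a2, b2), Firm A earns -2; switching to a1 would give -2, so Firm A has no profitable deviation.
Firm B earns 4; switching to b1 would give 3, so Firm B has no profitable deviation.
Neither player can gain by a unilateral deviation, so this profile is a Nash equilibrium.

Yes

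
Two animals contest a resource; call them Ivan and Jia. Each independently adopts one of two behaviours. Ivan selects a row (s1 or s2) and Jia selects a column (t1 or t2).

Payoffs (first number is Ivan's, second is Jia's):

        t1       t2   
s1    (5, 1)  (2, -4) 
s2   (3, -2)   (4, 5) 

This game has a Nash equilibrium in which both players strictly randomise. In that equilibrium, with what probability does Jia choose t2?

1/2

Let y be the probability that Jia plays t1. In a completely mixed equilibrium, Ivan must be indifferent between s1 and s2.
Ivan's expected payoff from s1 is 5y + 2(1−y); from s2 it is 3y + 4(1−y).
Setting these equal: 3y + 2 = −y + 4, so y = 1/2.
Therefore Jia plays t2 with probability 1 − 1/2 = 1/2.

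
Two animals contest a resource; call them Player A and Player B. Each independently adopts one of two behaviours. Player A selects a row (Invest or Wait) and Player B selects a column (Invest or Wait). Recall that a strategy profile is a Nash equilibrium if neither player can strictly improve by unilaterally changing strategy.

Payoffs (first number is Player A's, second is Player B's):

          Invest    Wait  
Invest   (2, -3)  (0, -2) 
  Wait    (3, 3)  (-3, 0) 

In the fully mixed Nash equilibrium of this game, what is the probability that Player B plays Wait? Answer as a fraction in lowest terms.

Let y be the probability that Player B plays Invest. In a completely mixed equilibrium, Player A must be indifferent between Invest and Wait.
Player A's expected payoff from Invest is 2y; from Wait it is 3y − 3(1−y).
Setting these equal: 2y = 6y − 3, so y = 3/4.
Therefore Player B plays Wait with probability 1 − 3/4 = 1/4.

1/4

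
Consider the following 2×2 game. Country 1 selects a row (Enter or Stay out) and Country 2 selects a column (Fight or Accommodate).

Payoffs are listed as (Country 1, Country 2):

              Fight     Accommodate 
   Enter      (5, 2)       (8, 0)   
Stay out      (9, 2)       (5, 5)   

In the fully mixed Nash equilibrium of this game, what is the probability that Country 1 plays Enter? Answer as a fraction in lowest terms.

3/5

Let x be the probability that Country 1 plays Enter. In a completely mixed equilibrium, Country 2 must be indifferent between Fight and Accommodate.
Country 2's expected payoff from Fight is 2x + 2(1−x); from Accommodate it is 5(1−x).
Setting these equal: 2 = −5x + 5, so x = 3/5.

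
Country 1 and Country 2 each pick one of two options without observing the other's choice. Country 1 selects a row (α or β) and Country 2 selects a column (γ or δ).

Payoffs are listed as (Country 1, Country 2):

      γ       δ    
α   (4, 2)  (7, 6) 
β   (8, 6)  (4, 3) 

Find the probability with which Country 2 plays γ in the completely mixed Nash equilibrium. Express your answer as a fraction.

Let y be the probability that Country 2 plays γ. In a completely mixed equilibrium, Country 1 must be indifferent between α and β.
Country 1's expected payoff from α is 4y + 7(1−y); from β it is 8y + 4(1−y).
Setting these equal: −3y + 7 = 4y + 4, so y = 3/7.

3/7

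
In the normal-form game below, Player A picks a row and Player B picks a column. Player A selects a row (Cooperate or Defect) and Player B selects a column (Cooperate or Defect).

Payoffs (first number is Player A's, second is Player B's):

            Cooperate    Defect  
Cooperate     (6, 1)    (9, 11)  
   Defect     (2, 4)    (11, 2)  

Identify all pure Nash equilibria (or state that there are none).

none

(Cooperate, Cooperate): Player B prefers Defect (11 > 1) — not an equilibrium.
(Cooperate, Defect): Player A prefers Defect (11 > 9) — not an equilibrium.
(Defect, Cooperate): Player A prefers Cooperate (6 > 2) — not an equilibrium.
(Defect, Defect): Player B prefers Cooperate (4 > 2) — not an equilibrium.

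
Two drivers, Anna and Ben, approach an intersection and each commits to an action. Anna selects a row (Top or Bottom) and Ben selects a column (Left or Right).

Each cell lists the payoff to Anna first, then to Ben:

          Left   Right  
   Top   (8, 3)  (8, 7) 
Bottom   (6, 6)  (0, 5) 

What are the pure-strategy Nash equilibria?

(Top, Left): Ben prefers Right (7 > 3) — not an equilibrium.
(Top, Right): Anna gets 8 ≥ 0 from Bottom, and Ben gets 7 ≥ 3 from Left — Nash equilibrium.
(Bottom, Left): Anna prefers Top (8 > 6) — not an equilibrium.
(Bottom, Right): Anna prefers Top (8 > 0); Ben prefers Left (6 > 5) — not an equilibrium.

(Top, Right)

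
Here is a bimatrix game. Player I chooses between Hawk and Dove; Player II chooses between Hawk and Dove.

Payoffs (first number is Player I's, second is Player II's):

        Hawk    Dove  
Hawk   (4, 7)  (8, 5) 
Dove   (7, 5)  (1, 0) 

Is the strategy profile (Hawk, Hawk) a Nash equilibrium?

No

At (Hawk, Hawk), Player I earns 4; switching to Dove would give 7, so Player I would deviate.
Player II earns 7; switching to Dove would give 5, so Player II has no profitable deviation.
Since at least one player can profitably deviate, this is not a Nash equilibrium.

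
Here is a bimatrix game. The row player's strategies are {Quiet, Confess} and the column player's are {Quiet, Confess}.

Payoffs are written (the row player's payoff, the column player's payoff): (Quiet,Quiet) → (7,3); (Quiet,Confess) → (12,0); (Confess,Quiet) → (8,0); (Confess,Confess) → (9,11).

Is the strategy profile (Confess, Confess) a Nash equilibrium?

No

At (Confess, Confess), the row player earns 9; switching to Quiet would give 12, so the row player would deviate.
The column player earns 11; switching to Quiet would give 0, so the column player has no profitable deviation.
Since at least one player can profitably deviate, this is not a Nash equilibrium.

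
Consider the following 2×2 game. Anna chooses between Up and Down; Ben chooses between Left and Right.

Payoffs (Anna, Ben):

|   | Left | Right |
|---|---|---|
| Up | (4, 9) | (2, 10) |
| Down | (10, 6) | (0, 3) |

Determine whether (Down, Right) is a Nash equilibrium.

No

At (Down, Right), Anna earns 0; switching to Up would give 2, so Anna would deviate.
Ben earns 3; switching to Left would give 6, so Ben would deviate.
Since at least one player can profitably deviate, this is not a Nash equilibrium.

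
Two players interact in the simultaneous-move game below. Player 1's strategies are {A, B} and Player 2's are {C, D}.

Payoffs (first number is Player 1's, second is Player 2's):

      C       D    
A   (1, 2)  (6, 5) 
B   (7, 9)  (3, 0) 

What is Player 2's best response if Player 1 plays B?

C

Against B, Player 2 earns 9 from C and 0 from D.
So C is the best response.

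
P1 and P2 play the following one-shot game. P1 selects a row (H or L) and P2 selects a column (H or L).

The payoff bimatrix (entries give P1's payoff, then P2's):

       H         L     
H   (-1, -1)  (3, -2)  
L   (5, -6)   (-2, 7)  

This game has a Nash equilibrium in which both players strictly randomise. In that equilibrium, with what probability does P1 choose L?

Let r be the probability that P1 plays H. In a completely mixed equilibrium, P2 must be indifferent between H and L.
P2's expected payoff from H is −r − 6(1−r); from L it is −2r + 7(1−r).
Setting these equal: 5r − 6 = −9r + 7, so r = 13/14.
Therefore P1 plays L with probability 1 − 13/14 = 1/14.

1/14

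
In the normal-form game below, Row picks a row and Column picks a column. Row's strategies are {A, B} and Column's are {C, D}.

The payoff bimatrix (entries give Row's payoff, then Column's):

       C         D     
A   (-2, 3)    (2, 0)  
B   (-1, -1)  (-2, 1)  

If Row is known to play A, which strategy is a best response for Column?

C

Against A, Column earns 3 from C and 0 from D.
So C is the best response.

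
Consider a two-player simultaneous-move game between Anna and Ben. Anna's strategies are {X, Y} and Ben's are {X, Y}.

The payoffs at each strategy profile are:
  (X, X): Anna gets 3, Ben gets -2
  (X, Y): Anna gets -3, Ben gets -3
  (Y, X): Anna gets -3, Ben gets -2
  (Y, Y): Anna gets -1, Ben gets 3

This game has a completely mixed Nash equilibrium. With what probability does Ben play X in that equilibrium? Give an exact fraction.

Let c be the probability that Ben plays X. In a completely mixed equilibrium, Anna must be indifferent between X and Y.
Anna's expected payoff from X is 3c − 3(1−c); from Y it is −3c − (1−c).
Setting these equal: 6c − 3 = −2c − 1, so c = 1/4.

1/4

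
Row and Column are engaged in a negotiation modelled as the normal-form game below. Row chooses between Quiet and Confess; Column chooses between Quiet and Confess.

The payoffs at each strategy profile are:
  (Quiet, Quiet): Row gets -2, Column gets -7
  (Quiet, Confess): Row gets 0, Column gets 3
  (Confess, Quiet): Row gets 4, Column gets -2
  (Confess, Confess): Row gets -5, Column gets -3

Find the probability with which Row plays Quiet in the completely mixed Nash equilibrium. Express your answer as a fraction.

1/11

Let x be the probability that Row plays Quiet. In a completely mixed equilibrium, Column must be indifferent between Quiet and Confess.
Column's expected payoff from Quiet is −7x − 2(1−x); from Confess it is 3x − 3(1−x).
Setting these equal: −5x − 2 = 6x − 3, so x = 1/11.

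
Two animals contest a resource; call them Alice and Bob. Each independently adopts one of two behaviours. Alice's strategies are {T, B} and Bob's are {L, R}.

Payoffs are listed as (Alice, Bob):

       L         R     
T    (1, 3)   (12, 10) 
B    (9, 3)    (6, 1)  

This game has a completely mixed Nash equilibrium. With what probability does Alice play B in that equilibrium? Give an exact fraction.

Let r be the probability that Alice plays T. In a completely mixed equilibrium, Bob must be indifferent between L and R.
Bob's expected payoff from L is 3r + 3(1−r); from R it is 10r + (1−r).
Setting these equal: 3 = 9r + 1, so r = 2/9.
Therefore Alice plays B with probability 1 − 2/9 = 7/9.

7/9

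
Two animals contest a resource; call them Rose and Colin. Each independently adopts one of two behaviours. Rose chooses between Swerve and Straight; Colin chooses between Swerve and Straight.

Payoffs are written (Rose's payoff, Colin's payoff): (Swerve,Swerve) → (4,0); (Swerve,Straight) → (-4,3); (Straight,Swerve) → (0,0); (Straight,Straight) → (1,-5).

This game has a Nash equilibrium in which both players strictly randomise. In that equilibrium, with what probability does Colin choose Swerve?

Let q be the probability that Colin plays Swerve. In a completely mixed equilibrium, Rose must be indifferent between Swerve and Straight.
Rose's expected payoff from Swerve is 4q − 4(1−q); from Straight it is (1−q).
Setting these equal: 8q − 4 = −q + 1, so q = 5/9.

5/9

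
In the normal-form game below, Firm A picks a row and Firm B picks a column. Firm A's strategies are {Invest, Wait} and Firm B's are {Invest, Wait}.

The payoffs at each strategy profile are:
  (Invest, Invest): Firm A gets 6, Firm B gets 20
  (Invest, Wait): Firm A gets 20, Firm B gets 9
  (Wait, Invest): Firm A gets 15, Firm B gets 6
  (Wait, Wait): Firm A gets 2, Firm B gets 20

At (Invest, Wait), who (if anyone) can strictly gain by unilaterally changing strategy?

Firm A at (Invest, Wait) earns 20; deviating to Wait yields 2 — not better.
Firm B earns 9; deviating to Invest yields 20 — a strict improvement.
Only Firm B has a strictly profitable deviation.

Firm B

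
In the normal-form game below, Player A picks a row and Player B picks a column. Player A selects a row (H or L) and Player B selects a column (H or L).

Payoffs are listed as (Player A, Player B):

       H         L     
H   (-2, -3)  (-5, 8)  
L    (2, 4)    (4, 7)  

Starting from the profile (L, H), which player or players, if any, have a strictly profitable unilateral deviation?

Player A at (L, H) earns 2; deviating to H yields -2 — not better.
Player B earns 4; deviating to L yields 7 — a strict improvement.
Only Player B has a strictly profitable deviation.

Player B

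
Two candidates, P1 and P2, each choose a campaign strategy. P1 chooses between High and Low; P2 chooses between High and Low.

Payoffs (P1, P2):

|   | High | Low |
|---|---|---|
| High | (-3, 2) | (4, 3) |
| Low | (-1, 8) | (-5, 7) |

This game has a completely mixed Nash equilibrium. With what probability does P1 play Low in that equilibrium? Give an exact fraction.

Let r be the probability that P1 plays High. In a completely mixed equilibrium, P2 must be indifferent between High and Low.
P2's expected payoff from High is 2r + 8(1−r); from Low it is 3r + 7(1−r).
Setting these equal: −6r + 8 = −4r + 7, so r = 1/2.
Therefore P1 plays Low with probability 1 − 1/2 = 1/2.

1/2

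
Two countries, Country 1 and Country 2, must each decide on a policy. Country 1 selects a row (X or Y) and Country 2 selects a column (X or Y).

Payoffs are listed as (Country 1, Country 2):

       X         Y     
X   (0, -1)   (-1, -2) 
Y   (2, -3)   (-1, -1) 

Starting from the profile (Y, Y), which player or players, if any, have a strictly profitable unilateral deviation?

Country 1 at (Y, Y) earns -1; deviating to X yields -1 — not better.
Country 2 earns -1; deviating to X yields -3 — not better.
Neither player can strictly improve; the profile is a Nash equilibrium.

Neither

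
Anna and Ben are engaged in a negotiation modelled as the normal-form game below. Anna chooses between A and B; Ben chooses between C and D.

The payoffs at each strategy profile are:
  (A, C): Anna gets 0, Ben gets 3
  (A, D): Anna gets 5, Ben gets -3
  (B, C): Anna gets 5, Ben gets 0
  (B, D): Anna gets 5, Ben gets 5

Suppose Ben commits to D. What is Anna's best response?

Against D, Anna earns 5 from A and 5 from B.
So either strategy is a best response.

either — both A and B are best responses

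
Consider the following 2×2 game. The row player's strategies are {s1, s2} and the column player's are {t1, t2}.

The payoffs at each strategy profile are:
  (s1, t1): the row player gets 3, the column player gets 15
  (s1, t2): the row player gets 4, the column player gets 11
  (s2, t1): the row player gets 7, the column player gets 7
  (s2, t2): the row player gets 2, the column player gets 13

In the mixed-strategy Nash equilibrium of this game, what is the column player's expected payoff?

59/5

First find x, the probability the row player plays s1, from the column player's indifference between t1 and t2: 15x + 7(1−x) = 11x + 13(1−x), giving x = 3/5.
Since the column player is indifferent in equilibrium, the column player's expected payoff equals the payoff from either column against (3/5, 2/5). Using t1: 15(3/5) + 7(2/5) = 59/5.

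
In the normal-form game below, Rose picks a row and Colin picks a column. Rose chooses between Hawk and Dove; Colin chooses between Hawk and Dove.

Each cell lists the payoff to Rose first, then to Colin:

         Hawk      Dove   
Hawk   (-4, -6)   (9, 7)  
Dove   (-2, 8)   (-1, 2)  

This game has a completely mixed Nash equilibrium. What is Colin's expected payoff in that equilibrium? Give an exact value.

68/19

First find p, the probability Rose plays Hawk, from Colin's indifference between Hawk and Dove: −6p + 8(1−p) = 7p + 2(1−p), giving p = 6/19.
Since Colin is indifferent in equilibrium, Colin's expected payoff equals the payoff from either column against (6/19, 13/19). Using Hawk: −6(6/19) + 8(13/19) = 68/19.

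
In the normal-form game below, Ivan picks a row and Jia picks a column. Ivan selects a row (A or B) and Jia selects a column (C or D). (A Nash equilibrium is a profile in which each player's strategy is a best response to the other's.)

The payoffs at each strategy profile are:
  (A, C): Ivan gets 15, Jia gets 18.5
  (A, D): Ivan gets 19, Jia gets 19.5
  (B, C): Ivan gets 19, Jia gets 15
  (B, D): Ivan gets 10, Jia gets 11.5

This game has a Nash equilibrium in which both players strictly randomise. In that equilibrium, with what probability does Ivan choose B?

2/9

Let x be the probability that Ivan plays A. In a completely mixed equilibrium, Jia must be indifferent between C and D.
Jia's expected payoff from C is 18.5x + 15(1−x); from D it is 19.5x + 11.5(1−x).
Setting these equal: 3.5x + 15 = 8x + 11.5, so x = 7/9.
Therefore Ivan plays B with probability 1 − 7/9 = 2/9.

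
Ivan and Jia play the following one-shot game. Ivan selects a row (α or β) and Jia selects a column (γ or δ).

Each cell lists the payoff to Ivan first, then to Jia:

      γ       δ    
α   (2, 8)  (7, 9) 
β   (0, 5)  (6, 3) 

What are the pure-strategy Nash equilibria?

(α, δ)

(α, γ): Jia prefers δ (9 > 8) — not an equilibrium.
(α, δ): Ivan gets 7 ≥ 6 from β, and Jia gets 9 ≥ 8 from γ — Nash equilibrium.
(β, γ): Ivan prefers α (2 > 0) — not an equilibrium.
(β, δ): Ivan prefers α (7 > 6); Jia prefers γ (5 > 3) — not an equilibrium.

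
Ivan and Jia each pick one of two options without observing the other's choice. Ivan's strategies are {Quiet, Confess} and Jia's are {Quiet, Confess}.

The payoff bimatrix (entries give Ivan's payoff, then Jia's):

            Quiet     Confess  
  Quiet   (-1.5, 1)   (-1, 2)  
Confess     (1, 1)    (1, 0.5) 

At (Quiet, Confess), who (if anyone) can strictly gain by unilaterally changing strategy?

Ivan

Ivan at (Quiet, Confess) earns -1; deviating to Confess yields 1 — a strict improvement.
Jia earns 2; deviating to Quiet yields 1 — not better.
Only Ivan has a strictly profitable deviation.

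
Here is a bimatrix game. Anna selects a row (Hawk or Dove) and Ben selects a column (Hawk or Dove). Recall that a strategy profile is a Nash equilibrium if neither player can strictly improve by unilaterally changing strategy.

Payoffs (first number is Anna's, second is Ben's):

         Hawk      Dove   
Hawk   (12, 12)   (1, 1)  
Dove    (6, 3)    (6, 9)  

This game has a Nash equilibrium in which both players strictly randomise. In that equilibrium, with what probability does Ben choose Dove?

6/11

Let y be the probability that Ben plays Hawk. In a completely mixed equilibrium, Anna must be indifferent between Hawk and Dove.
Anna's expected payoff from Hawk is 12y + (1−y); from Dove it is 6y + 6(1−y).
Setting these equal: 11y + 1 = 6, so y = 5/11.
Therefore Ben plays Dove with probability 1 − 5/11 = 6/11.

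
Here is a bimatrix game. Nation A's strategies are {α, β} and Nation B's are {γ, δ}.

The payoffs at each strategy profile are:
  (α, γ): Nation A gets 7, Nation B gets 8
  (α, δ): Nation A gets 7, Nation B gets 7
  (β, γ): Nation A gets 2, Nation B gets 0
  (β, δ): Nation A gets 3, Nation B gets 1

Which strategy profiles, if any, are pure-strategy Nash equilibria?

(α, γ): Nation A gets 7 ≥ 2 from β, and Nation B gets 8 ≥ 7 from δ — Nash equilibrium.
(α, δ): Nation B prefers γ (8 > 7) — not an equilibrium.
(β, γ): Nation A prefers α (7 > 2); Nation B prefers δ (1 > 0) — not an equilibrium.
(β, δ): Nation A prefers α (7 > 3) — not an equilibrium.

(α, γ)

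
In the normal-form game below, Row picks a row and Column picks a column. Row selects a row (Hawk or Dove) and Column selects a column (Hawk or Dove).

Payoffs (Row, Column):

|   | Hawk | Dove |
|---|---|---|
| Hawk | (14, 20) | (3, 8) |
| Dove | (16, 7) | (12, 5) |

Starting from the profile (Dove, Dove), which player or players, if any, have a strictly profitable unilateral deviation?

Row at (Dove, Dove) earns 12; deviating to Hawk yields 3 — not better.
Column earns 5; deviating to Hawk yields 7 — a strict improvement.
Only Column has a strictly profitable deviation.

Column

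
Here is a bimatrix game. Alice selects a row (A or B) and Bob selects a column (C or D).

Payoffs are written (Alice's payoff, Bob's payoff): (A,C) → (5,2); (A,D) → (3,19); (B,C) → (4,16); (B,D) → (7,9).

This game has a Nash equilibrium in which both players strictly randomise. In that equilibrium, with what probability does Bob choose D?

Let c be the probability that Bob plays C. In a completely mixed equilibrium, Alice must be indifferent between A and B.
Alice's expected payoff from A is 5c + 3(1−c); from B it is 4c + 7(1−c).
Setting these equal: 2c + 3 = −3c + 7, so c = 4/5.
Therefore Bob plays D with probability 1 − 4/5 = 1/5.

1/5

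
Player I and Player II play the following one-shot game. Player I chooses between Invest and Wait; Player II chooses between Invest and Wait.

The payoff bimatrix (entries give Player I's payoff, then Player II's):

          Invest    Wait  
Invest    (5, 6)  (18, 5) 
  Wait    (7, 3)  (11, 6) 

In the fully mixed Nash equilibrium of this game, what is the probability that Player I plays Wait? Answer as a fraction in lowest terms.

1/4

Let r be the probability that Player I plays Invest. In a completely mixed equilibrium, Player II must be indifferent between Invest and Wait.
Player II's expected payoff from Invest is 6r + 3(1−r); from Wait it is 5r + 6(1−r).
Setting these equal: 3r + 3 = −r + 6, so r = 3/4.
Therefore Player I plays Wait with probability 1 − 3/4 = 1/4.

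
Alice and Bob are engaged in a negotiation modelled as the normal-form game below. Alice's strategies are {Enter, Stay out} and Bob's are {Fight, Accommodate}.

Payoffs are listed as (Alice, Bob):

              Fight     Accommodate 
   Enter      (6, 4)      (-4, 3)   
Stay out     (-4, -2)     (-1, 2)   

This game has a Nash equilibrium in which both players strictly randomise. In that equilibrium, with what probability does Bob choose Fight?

Let c be the probability that Bob plays Fight. In a completely mixed equilibrium, Alice must be indifferent between Enter and Stay out.
Alice's expected payoff from Enter is 6c − 4(1−c); from Stay out it is −4c − (1−c).
Setting these equal: 10c − 4 = −3c − 1, so c = 3/13.

3/13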